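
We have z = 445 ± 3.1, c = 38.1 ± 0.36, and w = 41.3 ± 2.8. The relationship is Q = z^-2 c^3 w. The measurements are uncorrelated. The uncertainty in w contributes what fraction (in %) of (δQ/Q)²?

(δQ/Q)² = (-2·δz/z)² + (3·δc/c)² + (1·δw/w)²
  z term: (-2×0.00697)² = 0.000194
  c term: (3×0.00945)² = 0.000804
  w term: (1×0.0678)² = 0.00460
Total = 0.00559. Share from w = 0.00460/0.00559 = 0.822.

82.2%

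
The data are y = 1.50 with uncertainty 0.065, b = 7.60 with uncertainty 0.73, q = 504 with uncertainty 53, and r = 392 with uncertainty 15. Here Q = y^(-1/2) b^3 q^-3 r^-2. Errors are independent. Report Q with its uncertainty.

Q is a product of powers, so relative uncertainties combine in quadrature:
  (−½·δy/y)² = (-0.5×0.0433)² = 0.000469;  (3·δb/b)² = (3×0.0961)² = 0.0830;  (-3·δq/q)² = (-3×0.105)² = 0.0995;  (-2·δr/r)² = (-2×0.0383)² = 0.00586
δQ/Q = √(0.189) = 0.435
Q = 1.82e-11, so δQ = 0.435 × 1.82e-11 = 7.92e-12.

(1.82 ± 0.792) × 10^-11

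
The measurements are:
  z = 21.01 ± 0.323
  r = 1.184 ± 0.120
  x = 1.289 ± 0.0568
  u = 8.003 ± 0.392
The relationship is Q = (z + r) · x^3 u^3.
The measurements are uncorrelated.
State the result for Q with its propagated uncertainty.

Let w = z + r = 22.19. δw = √(δz² + δr²) = √(0.104 + 0.0144) = 0.345, so δw/w = 0.0155.
Q is then a monomial in w, x, u:
δQ/Q = √((δw/w)² + (3·δx/x)² + (3·δu/u)²) = √(0.000241 + 0.0175 + 0.0216) = 0.198
Q = 24360, so δQ = 0.198 × 24360 = 4830.

24360 ± 4830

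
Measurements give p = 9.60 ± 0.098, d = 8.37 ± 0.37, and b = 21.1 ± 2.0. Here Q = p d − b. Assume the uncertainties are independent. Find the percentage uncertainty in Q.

7.02%

Let w = p·d = 80.4. δw/w = √((1·δp/p)² + (1·δd/d)²) = √(0.000104 + 0.00195) = 0.0454, so δw = 3.65.
Q = w − b: δQ = √(δw² + δb²) = √(13.3 + 4.00) = 4.16
Q = 59.3, so δQ/Q = 4.16/59.3 = 0.0702.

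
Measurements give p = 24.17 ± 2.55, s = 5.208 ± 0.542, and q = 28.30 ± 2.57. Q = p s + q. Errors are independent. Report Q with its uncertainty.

154.2 ± 18.8

Let w = p·s = 125.9. δw/w = √((1·δp/p)² + (1·δs/s)²) = √(0.0111 + 0.0108) = 0.148, so δw = 18.7.
Q = w + q: δQ = √(δw² + δq²) = √(348 + 6.60) = 18.8
Q = 154.2.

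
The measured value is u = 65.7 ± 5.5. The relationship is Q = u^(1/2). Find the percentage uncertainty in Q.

Relative error in a monomial: (δQ/Q)² = Σ (nᵢ · δxᵢ/xᵢ)².
  (½·δu/u)² = (0.5×0.0837)² = 0.00175
δQ/Q = √(0.00175) = 0.0419

4.19%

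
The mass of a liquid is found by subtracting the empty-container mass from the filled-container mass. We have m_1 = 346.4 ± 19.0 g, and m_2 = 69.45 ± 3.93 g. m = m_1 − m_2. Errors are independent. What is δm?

Absolute uncertainties add in quadrature for a linear combination:
  (δm_1)² = 361;  (δm_2)² = 15.4
δm = √(376) = 19.4 g

19.4 g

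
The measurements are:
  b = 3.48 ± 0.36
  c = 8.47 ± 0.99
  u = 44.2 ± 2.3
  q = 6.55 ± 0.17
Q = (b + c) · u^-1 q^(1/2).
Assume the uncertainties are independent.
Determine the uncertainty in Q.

0.0714

Let w = b + c = 12.0. δw = √(δb² + δc²) = √(0.130 + 0.980) = 1.05, so δw/w = 0.0882.
Q is then a monomial in w, u, q:
δQ/Q = √((δw/w)² + (-1·δu/u)² + (½·δq/q)²) = √(0.00777 + 0.00271 + 0.000168) = 0.103
Q = 0.692, so δQ = 0.103 × 0.692 = 0.0714.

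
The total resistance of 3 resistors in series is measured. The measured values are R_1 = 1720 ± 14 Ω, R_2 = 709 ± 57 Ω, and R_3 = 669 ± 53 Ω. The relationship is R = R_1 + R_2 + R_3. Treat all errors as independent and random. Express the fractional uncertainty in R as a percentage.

2.55%

Sums and differences: (δR)² = Σ (cᵢ δxᵢ)².
  (δR_1)² = 196;  (δR_2)² = 3250;  (δR_3)² = 2810
δR = √(6250) = 79.1 Ω
R = 3100 Ω, so δR/R = 79.1/3100 = 0.0255.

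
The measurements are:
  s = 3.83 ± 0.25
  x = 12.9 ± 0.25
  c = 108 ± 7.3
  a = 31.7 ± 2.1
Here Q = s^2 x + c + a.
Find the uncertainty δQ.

Let p = s^2·x = 189. δp/p = √((2·δs/s)² + (1·δx/x)²) = √(0.0170 + 0.000376) = 0.132, so δp = 25.0.
Q = p + c + a: δQ = √(δp² + δc² + δa²) = √(624 + 53.3 + 4.41) = 26.1

26.1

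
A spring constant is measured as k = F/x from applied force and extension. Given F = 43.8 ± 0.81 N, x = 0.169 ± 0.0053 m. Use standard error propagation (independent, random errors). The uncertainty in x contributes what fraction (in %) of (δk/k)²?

74.2%

(δk/k)² = (1·δF/F)² + (-1·δx/x)²
  F term: (1×0.0185)² = 0.000342
  x term: (-1×0.0314)² = 0.000984
Total = 0.00133. Share from x = 0.000984/0.00133 = 0.742.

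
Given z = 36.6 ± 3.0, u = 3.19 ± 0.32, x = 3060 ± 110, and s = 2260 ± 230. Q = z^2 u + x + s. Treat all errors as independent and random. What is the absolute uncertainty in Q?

860

Let p = z^2·u = 4270. δp/p = √((2·δz/z)² + (1·δu/u)²) = √(0.0269 + 0.0101) = 0.192, so δp = 821.
Q = p + x + s: δQ = √(δp² + δx² + δs²) = √(6.74e+05 + 12100 + 52900) = 860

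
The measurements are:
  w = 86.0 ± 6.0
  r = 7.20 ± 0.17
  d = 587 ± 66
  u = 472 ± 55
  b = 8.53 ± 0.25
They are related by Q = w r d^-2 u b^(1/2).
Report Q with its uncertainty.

2.48 ± 0.654

Products/powers → add relative errors in quadrature, weighted by exponent:
  (1·δw/w)² = (1×0.0698)² = 0.00487;  (1·δr/r)² = (1×0.0236)² = 0.000557;  (-2·δd/d)² = (-2×0.112)² = 0.0506;  (1·δu/u)² = (1×0.117)² = 0.0136;  (½·δb/b)² = (0.5×0.0293)² = 0.000215
δQ/Q = √(0.0698) = 0.264
Q = 2.48, so δQ = 0.264 × 2.48 = 0.654.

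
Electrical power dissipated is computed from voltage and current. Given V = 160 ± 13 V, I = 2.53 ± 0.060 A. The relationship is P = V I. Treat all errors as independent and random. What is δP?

Relative error in a monomial: (δP/P)² = Σ (nᵢ · δxᵢ/xᵢ)².
  (1·δV/V)² = (1×0.0813)² = 0.00660;  (1·δI/I)² = (1×0.0237)² = 0.000562
δP/P = √(0.00716) = 0.0846
P = 405 W, so δP = 0.0846 × 405 = 34.3 W.

34.3 W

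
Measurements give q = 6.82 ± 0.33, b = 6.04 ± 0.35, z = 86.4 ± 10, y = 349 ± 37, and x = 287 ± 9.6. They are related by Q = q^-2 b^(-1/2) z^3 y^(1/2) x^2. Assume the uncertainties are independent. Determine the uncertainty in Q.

3.23e+09

Relative error in a monomial: (δQ/Q)² = Σ (nᵢ · δxᵢ/xᵢ)².
  (-2·δq/q)² = (-2×0.0484)² = 0.00937;  (−½·δb/b)² = (-0.5×0.0579)² = 0.000839;  (3·δz/z)² = (3×0.116)² = 0.121;  (½·δy/y)² = (0.5×0.106)² = 0.00281;  (2·δx/x)² = (2×0.0334)² = 0.00448
δQ/Q = √(0.138) = 0.372
Q = 8.68e+09, so δQ = 0.372 × 8.68e+09 = 3.23e+09.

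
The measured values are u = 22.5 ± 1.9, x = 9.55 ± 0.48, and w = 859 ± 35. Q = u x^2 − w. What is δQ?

Let p = u·x^2 = 2050. δp/p = √((1·δu/u)² + (2·δx/x)²) = √(0.00713 + 0.0101) = 0.131, so δp = 269.
Q = p − w: δQ = √(δp² + δw²) = √(72600 + 1220) = 272

272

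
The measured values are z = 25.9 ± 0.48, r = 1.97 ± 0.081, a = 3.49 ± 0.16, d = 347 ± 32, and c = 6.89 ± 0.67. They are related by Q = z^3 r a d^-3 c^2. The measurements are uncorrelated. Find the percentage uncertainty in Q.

For a monomial Q ∝ z^3, r, a, d^-3, c^2, fractional errors add in quadrature:
  (3·δz/z)² = (3×0.0185)² = 0.00309;  (1·δr/r)² = (1×0.0411)² = 0.00169;  (1·δa/a)² = (1×0.0458)² = 0.00210;  (-3·δd/d)² = (-3×0.0922)² = 0.0765;  (2·δc/c)² = (2×0.0972)² = 0.0378
δQ/Q = √(0.121) = 0.348

34.8%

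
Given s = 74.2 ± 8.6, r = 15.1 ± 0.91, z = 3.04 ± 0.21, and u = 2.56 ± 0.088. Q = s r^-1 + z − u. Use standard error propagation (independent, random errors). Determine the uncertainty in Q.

0.681

Let p = s·r^-1 = 4.91. δp/p = √((1·δs/s)² + (-1·δr/r)²) = √(0.0134 + 0.00363) = 0.131, so δp = 0.642.
Q = p + z − u: δQ = √(δp² + δz² + δu²) = √(0.412 + 0.0441 + 0.00774) = 0.681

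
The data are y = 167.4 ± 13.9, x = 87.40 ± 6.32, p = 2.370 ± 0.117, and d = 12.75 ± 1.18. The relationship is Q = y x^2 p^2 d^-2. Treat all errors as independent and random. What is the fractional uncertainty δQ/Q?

Each factor contributes (exponent × relative error)² to (δQ/Q)²:
  (1·δy/y)² = (1×0.0830)² = 0.00689;  (2·δx/x)² = (2×0.0723)² = 0.0209;  (2·δp/p)² = (2×0.0494)² = 0.00975;  (-2·δd/d)² = (-2×0.0925)² = 0.0343
δQ/Q = √(0.0718) = 0.268

0.268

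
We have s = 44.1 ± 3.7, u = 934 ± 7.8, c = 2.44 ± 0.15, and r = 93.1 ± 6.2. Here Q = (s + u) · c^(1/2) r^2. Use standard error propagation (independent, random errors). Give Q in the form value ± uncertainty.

Let w = s + u = 978. δw = √(δs² + δu²) = √(13.7 + 60.8) = 8.63, so δw/w = 0.00883.
Q is then a monomial in w, c, r:
δQ/Q = √((δw/w)² + (½·δc/c)² + (2·δr/r)²) = √(7.79e-05 + 0.000945 + 0.0177) = 0.137
Q = 1.32e+07, so δQ = 0.137 × 1.32e+07 = 1.81e+06.

(1.32 ± 0.181) × 10^7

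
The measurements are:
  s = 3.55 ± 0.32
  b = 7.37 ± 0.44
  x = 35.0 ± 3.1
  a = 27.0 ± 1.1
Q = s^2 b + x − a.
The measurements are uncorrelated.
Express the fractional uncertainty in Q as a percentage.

17.8%

Let p = s^2·b = 92.9. δp/p = √((2·δs/s)² + (1·δb/b)²) = √(0.0325 + 0.00356) = 0.190, so δp = 17.6.
Q = p + x − a: δQ = √(δp² + δx² + δa²) = √(311 + 9.61 + 1.21) = 17.9
Q = 101, so δQ/Q = 17.9/101 = 0.178.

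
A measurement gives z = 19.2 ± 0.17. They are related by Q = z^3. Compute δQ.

Q ∝ z^3, so δQ/Q = |3| · δz/z = 3 × 0.00885 = 0.0266.
Q = 7080, so δQ = 0.0266 × 7080 = 188.

188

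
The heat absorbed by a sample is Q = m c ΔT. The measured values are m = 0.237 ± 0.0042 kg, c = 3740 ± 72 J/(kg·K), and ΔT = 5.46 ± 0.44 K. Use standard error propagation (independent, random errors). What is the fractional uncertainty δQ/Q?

Relative error in a monomial: (δQ/Q)² = Σ (nᵢ · δxᵢ/xᵢ)².
  (1·δm/m)² = (1×0.0177)² = 0.000314;  (1·δc/c)² = (1×0.0193)² = 0.000371;  (1·δΔT/ΔT)² = (1×0.0806)² = 0.00649
δQ/Q = √(0.00718) = 0.0847

0.0847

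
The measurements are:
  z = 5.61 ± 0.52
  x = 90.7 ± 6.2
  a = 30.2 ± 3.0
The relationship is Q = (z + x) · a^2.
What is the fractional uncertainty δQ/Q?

Let u = z + x = 96.3. δu = √(δz² + δx²) = √(0.270 + 38.4) = 6.22, so δu/u = 0.0646.
Q is then a monomial in u, a:
δQ/Q = √((δu/u)² + (2·δa/a)²) = √(0.00417 + 0.0395) = 0.209

0.209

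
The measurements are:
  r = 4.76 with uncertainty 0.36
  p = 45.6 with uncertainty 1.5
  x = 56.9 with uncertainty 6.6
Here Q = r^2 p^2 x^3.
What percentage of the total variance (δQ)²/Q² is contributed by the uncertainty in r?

15.4%

(δQ/Q)² = (2·δr/r)² + (2·δp/p)² + (3·δx/x)²
  r term: (2×0.0756)² = 0.0229
  p term: (2×0.0329)² = 0.00433
  x term: (3×0.116)² = 0.121
Total = 0.148. Share from r = 0.0229/0.148 = 0.154.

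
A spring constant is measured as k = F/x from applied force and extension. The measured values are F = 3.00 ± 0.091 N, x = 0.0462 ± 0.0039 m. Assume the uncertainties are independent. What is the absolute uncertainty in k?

For a monomial k ∝ F, x^-1, fractional errors add in quadrature:
  (1·δF/F)² = (1×0.0303)² = 0.000920;  (-1·δx/x)² = (-1×0.0844)² = 0.00713
δk/k = √(0.00805) = 0.0897
k = 64.9 N/m, so δk = 0.0897 × 64.9 = 5.82 N/m.

5.82 N/m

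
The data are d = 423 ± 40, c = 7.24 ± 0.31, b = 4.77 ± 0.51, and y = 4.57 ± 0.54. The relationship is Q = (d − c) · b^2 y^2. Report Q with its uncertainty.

Let u = d − c = 416. δu = √(δd² + δc²) = √(1600 + 0.0961) = 40.0, so δu/u = 0.0962.
Q is then a monomial in u, b, y:
δQ/Q = √((δu/u)² + (2·δb/b)² + (2·δy/y)²) = √(0.00926 + 0.0457 + 0.0558) = 0.333
Q = 1.98e+05, so δQ = 0.333 × 1.98e+05 = 65800.

(1.98 ± 0.658) × 10^5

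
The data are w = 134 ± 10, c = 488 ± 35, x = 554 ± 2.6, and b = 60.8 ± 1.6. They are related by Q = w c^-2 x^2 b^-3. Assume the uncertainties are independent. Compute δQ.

0.000138

Relative error in a monomial: (δQ/Q)² = Σ (nᵢ · δxᵢ/xᵢ)².
  (1·δw/w)² = (1×0.0746)² = 0.00557;  (-2·δc/c)² = (-2×0.0717)² = 0.0206;  (2·δx/x)² = (2×0.00469)² = 8.81e-05;  (-3·δb/b)² = (-3×0.0263)² = 0.00623
δQ/Q = √(0.0325) = 0.180
Q = 0.000768, so δQ = 0.180 × 0.000768 = 0.000138.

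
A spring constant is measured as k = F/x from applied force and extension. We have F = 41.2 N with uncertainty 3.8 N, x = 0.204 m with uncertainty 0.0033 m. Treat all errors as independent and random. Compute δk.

18.9 N/m

Relative error in a monomial: (δk/k)² = Σ (nᵢ · δxᵢ/xᵢ)².
  (1·δF/F)² = (1×0.0922)² = 0.00851;  (-1·δx/x)² = (-1×0.0162)² = 0.000262
δk/k = √(0.00877) = 0.0936
k = 202 N/m, so δk = 0.0936 × 202 = 18.9 N/m.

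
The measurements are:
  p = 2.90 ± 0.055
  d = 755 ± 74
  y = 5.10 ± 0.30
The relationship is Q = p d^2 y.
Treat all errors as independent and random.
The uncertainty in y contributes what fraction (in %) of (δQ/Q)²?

8.19%

(δQ/Q)² = (1·δp/p)² + (2·δd/d)² + (1·δy/y)²
  p term: (1×0.0190)² = 0.000360
  d term: (2×0.0980)² = 0.0384
  y term: (1×0.0588)² = 0.00346
Total = 0.0422. Share from y = 0.00346/0.0422 = 0.0819.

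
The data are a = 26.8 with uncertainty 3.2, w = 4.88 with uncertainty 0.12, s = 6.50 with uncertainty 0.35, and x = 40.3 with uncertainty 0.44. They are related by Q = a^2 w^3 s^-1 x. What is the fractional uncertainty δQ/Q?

Relative error in a monomial: (δQ/Q)² = Σ (nᵢ · δxᵢ/xᵢ)².
  (2·δa/a)² = (2×0.119)² = 0.0570;  (3·δw/w)² = (3×0.0246)² = 0.00544;  (-1·δs/s)² = (-1×0.0538)² = 0.00290;  (1·δx/x)² = (1×0.0109)² = 0.000119
δQ/Q = √(0.0655) = 0.256

0.256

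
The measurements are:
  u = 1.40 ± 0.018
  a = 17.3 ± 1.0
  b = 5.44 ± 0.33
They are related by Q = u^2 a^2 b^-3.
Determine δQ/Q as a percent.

For a monomial Q ∝ u^2, a^2, b^-3, fractional errors add in quadrature:
  (2·δu/u)² = (2×0.0129)² = 0.000661;  (2·δa/a)² = (2×0.0578)² = 0.0134;  (-3·δb/b)² = (-3×0.0607)² = 0.0331
δQ/Q = √(0.0471) = 0.217

21.7%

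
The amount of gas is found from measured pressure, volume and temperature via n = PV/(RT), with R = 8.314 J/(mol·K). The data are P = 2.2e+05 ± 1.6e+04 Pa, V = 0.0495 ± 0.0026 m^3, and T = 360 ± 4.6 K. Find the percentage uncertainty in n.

9.06%

Since n is a product/quotient, work with relative uncertainties:
  (1·δP/P)² = (1×0.0727)² = 0.00529;  (1·δV/V)² = (1×0.0525)² = 0.00276;  (-1·δT/T)² = (-1×0.0128)² = 0.000163
δn/n = √(0.00821) = 0.0906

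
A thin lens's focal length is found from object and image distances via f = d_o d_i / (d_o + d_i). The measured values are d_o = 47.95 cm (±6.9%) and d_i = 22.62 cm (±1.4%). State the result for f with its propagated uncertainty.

15.37 ± 0.370 cm

∂f/∂d_o = (d_i/(d_o+d_i))² = 0.103;  ∂f/∂d_i = (d_o/(d_o+d_i))² = 0.462
δf = √((∂f/∂d_o · δd_o)² + (∂f/∂d_i · δd_i)²) = √(0.116 + 0.0214) = 0.370 cm
f = 15.37 cm.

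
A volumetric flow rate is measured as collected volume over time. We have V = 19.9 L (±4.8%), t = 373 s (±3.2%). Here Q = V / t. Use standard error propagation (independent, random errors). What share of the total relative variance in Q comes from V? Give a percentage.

69.2%

(δQ/Q)² = (1·δV/V)² + (-1·δt/t)²
  V term: (1×0.0480)² = 0.00230
  t term: (-1×0.0320)² = 0.00102
Total = 0.00333. Share from V = 0.00230/0.00333 = 0.692.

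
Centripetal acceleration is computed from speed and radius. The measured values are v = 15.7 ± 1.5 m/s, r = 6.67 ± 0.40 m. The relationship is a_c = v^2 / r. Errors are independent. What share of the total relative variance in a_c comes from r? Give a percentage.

(δa_c/a_c)² = (2·δv/v)² + (-1·δr/r)²
  v term: (2×0.0955)² = 0.0365
  r term: (-1×0.0600)² = 0.00360
Total = 0.0401. Share from r = 0.00360/0.0401 = 0.0897.

8.97%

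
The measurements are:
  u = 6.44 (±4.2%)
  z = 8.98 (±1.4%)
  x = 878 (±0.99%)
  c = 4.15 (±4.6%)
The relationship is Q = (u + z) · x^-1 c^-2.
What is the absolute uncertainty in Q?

9.64e-05

Let w = u + z = 15.4. δw = √(δu² + δz²) = √(0.0732 + 0.0158) = 0.298, so δw/w = 0.0193.
Q is then a monomial in w, x, c:
δQ/Q = √((δw/w)² + (-1·δx/x)² + (-2·δc/c)²) = √(0.000374 + 9.8e-05 + 0.00846) = 0.0945
Q = 0.00102, so δQ = 0.0945 × 0.00102 = 9.64e-05.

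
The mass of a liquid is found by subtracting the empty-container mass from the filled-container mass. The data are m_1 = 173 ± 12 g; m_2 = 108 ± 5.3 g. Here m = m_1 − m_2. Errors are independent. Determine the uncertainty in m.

For a sum/difference, combine absolute errors in quadrature:
  (δm_1)² = 144;  (δm_2)² = 28.1
δm = √(172) = 13.1 g

13.1 g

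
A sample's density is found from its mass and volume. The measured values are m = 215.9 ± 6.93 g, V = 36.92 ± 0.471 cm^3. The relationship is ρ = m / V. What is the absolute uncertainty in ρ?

Relative error in a monomial: (δρ/ρ)² = Σ (nᵢ · δxᵢ/xᵢ)².
  (1·δm/m)² = (1×0.0321)² = 0.00103;  (-1·δV/V)² = (-1×0.0128)² = 0.000163
δρ/ρ = √(0.00119) = 0.0345
ρ = 5.848 g/cm^3, so δρ = 0.0345 × 5.848 = 0.202 g/cm^3.

0.202 g/cm^3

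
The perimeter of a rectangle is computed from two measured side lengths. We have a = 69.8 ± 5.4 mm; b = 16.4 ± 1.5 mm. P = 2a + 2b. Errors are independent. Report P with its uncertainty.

172 ± 11.2 mm

For a sum/difference, combine absolute errors in quadrature:
  (2·δa)² = 117;  (2·δb)² = 9.00
δP = √(126) = 11.2 mm
P = 172 mm.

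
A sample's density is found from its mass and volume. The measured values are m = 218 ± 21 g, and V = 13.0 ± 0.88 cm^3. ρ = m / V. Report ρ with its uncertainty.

16.8 ± 1.97 g/cm^3

For a monomial ρ ∝ m, V^-1, fractional errors add in quadrature:
  (1·δm/m)² = (1×0.0963)² = 0.00928;  (-1·δV/V)² = (-1×0.0677)² = 0.00458
δρ/ρ = √(0.0139) = 0.118
ρ = 16.8 g/cm^3, so δρ = 0.118 × 16.8 = 1.97 g/cm^3.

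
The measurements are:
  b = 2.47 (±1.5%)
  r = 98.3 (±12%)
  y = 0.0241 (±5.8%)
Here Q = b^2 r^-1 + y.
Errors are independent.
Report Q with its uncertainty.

Let p = b^2·r^-1 = 0.0621. δp/p = √((2·δb/b)² + (-1·δr/r)²) = √(0.000900 + 0.0144) = 0.124, so δp = 0.00768.
Q = p + y: δQ = √(δp² + δy²) = √(5.89e-05 + 1.95e-06) = 0.00780
Q = 0.0862.

0.0862 ± 0.00780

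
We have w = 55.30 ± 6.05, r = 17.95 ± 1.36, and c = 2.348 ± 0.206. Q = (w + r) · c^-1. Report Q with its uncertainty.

31.20 ± 3.80

Let u = w + r = 73.25. δu = √(δw² + δr²) = √(36.6 + 1.85) = 6.20, so δu/u = 0.0847.
Q is then a monomial in u, c:
δQ/Q = √((δu/u)² + (-1·δc/c)²) = √(0.00717 + 0.00770) = 0.122
Q = 31.20, so δQ = 0.122 × 31.20 = 3.80.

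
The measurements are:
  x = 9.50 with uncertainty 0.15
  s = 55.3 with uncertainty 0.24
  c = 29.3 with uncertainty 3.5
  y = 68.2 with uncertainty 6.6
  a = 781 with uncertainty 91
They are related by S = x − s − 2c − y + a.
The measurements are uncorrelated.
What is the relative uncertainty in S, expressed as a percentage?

15.0%

For a sum/difference, combine absolute errors in quadrature:
  (δx)² = 0.0225;  (δs)² = 0.0576;  (2·δc)² = 49.0;  (δy)² = 43.6;  (δa)² = 8280
δS = √(8370) = 91.5
S = 608, so δS/S = 91.5/608 = 0.150.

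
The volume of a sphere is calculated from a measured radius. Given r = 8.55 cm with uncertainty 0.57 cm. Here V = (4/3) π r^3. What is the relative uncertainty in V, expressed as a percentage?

20.0%

V ∝ r^3, so δV/V = |3| · δr/r = 3 × 0.0667 = 0.200.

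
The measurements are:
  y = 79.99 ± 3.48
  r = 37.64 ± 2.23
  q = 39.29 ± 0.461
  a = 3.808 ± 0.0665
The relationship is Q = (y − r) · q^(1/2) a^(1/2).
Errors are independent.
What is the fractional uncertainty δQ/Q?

Let u = y − r = 42.35. δu = √(δy² + δr²) = √(12.1 + 4.97) = 4.13, so δu/u = 0.0976.
Q is then a monomial in u, q, a:
δQ/Q = √((δu/u)² + (½·δq/q)² + (½·δa/a)²) = √(0.00952 + 3.44e-05 + 7.62e-05) = 0.0982

0.0982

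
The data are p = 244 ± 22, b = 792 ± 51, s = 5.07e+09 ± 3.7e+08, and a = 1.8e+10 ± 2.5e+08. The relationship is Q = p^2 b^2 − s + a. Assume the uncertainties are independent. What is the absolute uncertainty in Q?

Let w = p^2·b^2 = 3.73e+10. δw/w = √((2·δp/p)² + (2·δb/b)²) = √(0.0325 + 0.0166) = 0.222, so δw = 8.28e+09.
Q = w − s + a: δQ = √(δw² + δs² + δa²) = √(6.85e+19 + 1.37e+17 + 6.25e+16) = 8.29e+09

8.29e+09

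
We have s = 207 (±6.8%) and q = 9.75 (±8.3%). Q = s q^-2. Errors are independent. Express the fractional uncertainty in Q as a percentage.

Each factor contributes (exponent × relative error)² to (δQ/Q)²:
  (1·δs/s)² = (1×0.0680)² = 0.00462;  (-2·δq/q)² = (-2×0.0830)² = 0.0276
δQ/Q = √(0.0322) = 0.179

17.9%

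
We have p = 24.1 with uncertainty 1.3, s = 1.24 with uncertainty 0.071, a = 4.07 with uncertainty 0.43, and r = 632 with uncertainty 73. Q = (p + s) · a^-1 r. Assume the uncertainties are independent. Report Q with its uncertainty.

3930 ± 648

Let u = p + s = 25.3. δu = √(δp² + δs²) = √(1.69 + 0.00504) = 1.30, so δu/u = 0.0514.
Q is then a monomial in u, a, r:
δQ/Q = √((δu/u)² + (-1·δa/a)² + (1·δr/r)²) = √(0.00264 + 0.0112 + 0.0133) = 0.165
Q = 3930, so δQ = 0.165 × 3930 = 648.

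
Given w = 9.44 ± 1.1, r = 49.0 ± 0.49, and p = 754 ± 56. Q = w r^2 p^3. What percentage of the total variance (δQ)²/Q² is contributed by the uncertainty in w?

(δQ/Q)² = (1·δw/w)² + (2·δr/r)² + (3·δp/p)²
  w term: (1×0.117)² = 0.0136
  r term: (2×0.0100)² = 0.000400
  p term: (3×0.0743)² = 0.0496
Total = 0.0636. Share from w = 0.0136/0.0636 = 0.213.

21.3%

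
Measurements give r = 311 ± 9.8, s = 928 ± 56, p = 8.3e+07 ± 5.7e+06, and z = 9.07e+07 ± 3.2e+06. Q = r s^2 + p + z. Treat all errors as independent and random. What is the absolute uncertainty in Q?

Let w = r·s^2 = 2.68e+08. δw/w = √((1·δr/r)² + (2·δs/s)²) = √(0.000993 + 0.0146) = 0.125, so δw = 3.34e+07.
Q = w + p + z: δQ = √(δw² + δp² + δz²) = √(1.12e+15 + 3.25e+13 + 1.02e+13) = 3.4e+07

3.4e+07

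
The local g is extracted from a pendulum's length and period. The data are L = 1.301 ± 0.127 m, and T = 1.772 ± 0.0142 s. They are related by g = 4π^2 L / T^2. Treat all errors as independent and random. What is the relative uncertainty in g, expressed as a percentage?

Since g is a product/quotient, work with relative uncertainties:
  (1·δL/L)² = (1×0.0976)² = 0.00953;  (-2·δT/T)² = (-2×0.00801)² = 0.000257
δg/g = √(0.00979) = 0.0989

9.89%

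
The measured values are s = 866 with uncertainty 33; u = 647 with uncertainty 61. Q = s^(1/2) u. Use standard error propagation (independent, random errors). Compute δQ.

1830

Each factor contributes (exponent × relative error)² to (δQ/Q)²:
  (½·δs/s)² = (0.5×0.0381)² = 0.000363;  (1·δu/u)² = (1×0.0943)² = 0.00889
δQ/Q = √(0.00925) = 0.0962
Q = 19000, so δQ = 0.0962 × 19000 = 1830.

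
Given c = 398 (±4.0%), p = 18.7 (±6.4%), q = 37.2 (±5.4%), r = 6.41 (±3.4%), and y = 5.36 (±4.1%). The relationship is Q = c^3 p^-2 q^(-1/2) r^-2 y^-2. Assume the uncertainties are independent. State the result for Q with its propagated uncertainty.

For a monomial Q ∝ c^3, p^-2, q^(-1/2), r^-2, y^-2, fractional errors add in quadrature:
  (3·δc/c)² = (3×0.0400)² = 0.0144;  (-2·δp/p)² = (-2×0.0640)² = 0.0164;  (−½·δq/q)² = (-0.5×0.0540)² = 0.000729;  (-2·δr/r)² = (-2×0.0340)² = 0.00462;  (-2·δy/y)² = (-2×0.0410)² = 0.00672
δQ/Q = √(0.0429) = 0.207
Q = 25.0, so δQ = 0.207 × 25.0 = 5.18.

25.0 ± 5.18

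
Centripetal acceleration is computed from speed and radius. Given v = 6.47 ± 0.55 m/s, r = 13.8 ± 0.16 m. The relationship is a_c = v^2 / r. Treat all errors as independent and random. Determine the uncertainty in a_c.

Products/powers → add relative errors in quadrature, weighted by exponent:
  (2·δv/v)² = (2×0.0850)² = 0.0289;  (-1·δr/r)² = (-1×0.0116)² = 0.000134
δa_c/a_c = √(0.0290) = 0.170
a_c = 3.03 m/s^2, so δa_c = 0.170 × 3.03 = 0.517 m/s^2.

0.517 m/s^2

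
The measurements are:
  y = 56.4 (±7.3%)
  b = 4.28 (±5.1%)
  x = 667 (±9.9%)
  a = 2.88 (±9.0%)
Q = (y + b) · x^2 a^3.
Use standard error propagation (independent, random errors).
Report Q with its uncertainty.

Let u = y + b = 60.7. δu = √(δy² + δb²) = √(17.0 + 0.0476) = 4.12, so δu/u = 0.0679.
Q is then a monomial in u, x, a:
δQ/Q = √((δu/u)² + (2·δx/x)² + (3·δa/a)²) = √(0.00462 + 0.0392 + 0.0729) = 0.342
Q = 6.45e+08, so δQ = 0.342 × 6.45e+08 = 2.2e+08.

(6.45 ± 2.20) × 10^8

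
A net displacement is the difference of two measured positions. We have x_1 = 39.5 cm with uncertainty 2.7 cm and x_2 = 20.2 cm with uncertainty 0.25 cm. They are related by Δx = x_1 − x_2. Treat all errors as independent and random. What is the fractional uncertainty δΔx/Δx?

0.140

For a sum/difference, combine absolute errors in quadrature:
  (δx_1)² = 7.29;  (δx_2)² = 0.0625
δΔx = √(7.35) = 2.71 cm
Δx = 19.3 cm, so δΔx/Δx = 2.71/19.3 = 0.140.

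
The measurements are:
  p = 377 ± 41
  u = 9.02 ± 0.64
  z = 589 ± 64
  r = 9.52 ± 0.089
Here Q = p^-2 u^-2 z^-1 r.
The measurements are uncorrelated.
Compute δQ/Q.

0.282

Products/powers → add relative errors in quadrature, weighted by exponent:
  (-2·δp/p)² = (-2×0.109)² = 0.0473;  (-2·δu/u)² = (-2×0.0710)² = 0.0201;  (-1·δz/z)² = (-1×0.109)² = 0.0118;  (1·δr/r)² = (1×0.00935)² = 8.74e-05
δQ/Q = √(0.0793) = 0.282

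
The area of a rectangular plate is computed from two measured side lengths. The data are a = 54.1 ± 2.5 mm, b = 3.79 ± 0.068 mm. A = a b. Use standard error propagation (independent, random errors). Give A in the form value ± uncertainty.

Each factor contributes (exponent × relative error)² to (δA/A)²:
  (1·δa/a)² = (1×0.0462)² = 0.00214;  (1·δb/b)² = (1×0.0179)² = 0.000322
δA/A = √(0.00246) = 0.0496
A = 205 mm^2, so δA = 0.0496 × 205 = 10.2 mm^2.

205 ± 10.2 mm^2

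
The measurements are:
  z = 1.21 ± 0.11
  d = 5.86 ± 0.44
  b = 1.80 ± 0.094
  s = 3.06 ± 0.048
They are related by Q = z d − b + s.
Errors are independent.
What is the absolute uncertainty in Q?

0.843

Let p = z·d = 7.09. δp/p = √((1·δz/z)² + (1·δd/d)²) = √(0.00826 + 0.00564) = 0.118, so δp = 0.836.
Q = p − b + s: δQ = √(δp² + δb² + δs²) = √(0.699 + 0.00884 + 0.00230) = 0.843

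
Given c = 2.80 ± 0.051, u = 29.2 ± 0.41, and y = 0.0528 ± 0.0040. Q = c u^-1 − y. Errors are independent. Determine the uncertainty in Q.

Let p = c·u^-1 = 0.0959. δp/p = √((1·δc/c)² + (-1·δu/u)²) = √(0.000332 + 0.000197) = 0.0230, so δp = 0.00221.
Q = p − y: δQ = √(δp² + δy²) = √(4.86e-06 + 1.6e-05) = 0.00457

0.00457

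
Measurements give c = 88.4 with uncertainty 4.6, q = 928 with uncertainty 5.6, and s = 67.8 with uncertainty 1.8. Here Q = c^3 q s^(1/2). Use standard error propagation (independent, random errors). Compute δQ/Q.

0.157

Since Q is a product/quotient, work with relative uncertainties:
  (3·δc/c)² = (3×0.0520)² = 0.0244;  (1·δq/q)² = (1×0.00603)² = 3.64e-05;  (½·δs/s)² = (0.5×0.0265)² = 0.000176
δQ/Q = √(0.0246) = 0.157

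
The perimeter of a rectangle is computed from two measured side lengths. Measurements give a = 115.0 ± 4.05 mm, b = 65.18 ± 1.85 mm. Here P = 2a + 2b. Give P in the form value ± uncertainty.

Each term contributes (cᵢ δxᵢ)² to (δP)²:
  (2·δa)² = 65.6;  (2·δb)² = 13.7
δP = √(79.3) = 8.91 mm
P = 360.4 mm.

360.4 ± 8.91 mm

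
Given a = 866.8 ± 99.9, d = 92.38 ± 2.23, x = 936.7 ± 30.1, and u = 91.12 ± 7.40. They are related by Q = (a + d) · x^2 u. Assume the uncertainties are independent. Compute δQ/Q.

Let w = a + d = 959.2. δw = √(δa² + δd²) = √(9980 + 4.97) = 99.9, so δw/w = 0.104.
Q is then a monomial in w, x, u:
δQ/Q = √((δw/w)² + (2·δx/x)² + (1·δu/u)²) = √(0.0109 + 0.00413 + 0.00660) = 0.147

0.147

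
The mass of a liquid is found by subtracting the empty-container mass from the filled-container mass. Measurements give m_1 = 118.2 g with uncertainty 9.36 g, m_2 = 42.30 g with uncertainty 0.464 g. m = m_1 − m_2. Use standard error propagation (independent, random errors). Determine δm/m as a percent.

Sums and differences: (δm)² = Σ (cᵢ δxᵢ)².
  (δm_1)² = 87.6;  (δm_2)² = 0.215
δm = √(87.8) = 9.37 g
m = 75.90 g, so δm/m = 9.37/75.90 = 0.123.

12.3%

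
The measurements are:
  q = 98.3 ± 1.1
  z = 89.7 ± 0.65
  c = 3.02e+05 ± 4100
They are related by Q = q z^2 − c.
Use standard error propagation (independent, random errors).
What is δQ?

Let p = q·z^2 = 7.91e+05. δp/p = √((1·δq/q)² + (2·δz/z)²) = √(0.000125 + 0.000210) = 0.0183, so δp = 14500.
Q = p − c: δQ = √(δp² + δc²) = √(2.1e+08 + 1.68e+07) = 15100

15100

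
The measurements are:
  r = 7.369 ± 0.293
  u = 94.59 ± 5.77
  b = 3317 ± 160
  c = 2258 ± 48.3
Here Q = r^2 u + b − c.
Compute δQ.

Let p = r^2·u = 5136. δp/p = √((2·δr/r)² + (1·δu/u)²) = √(0.00632 + 0.00372) = 0.100, so δp = 515.
Q = p + b − c: δQ = √(δp² + δb² + δc²) = √(2.65e+05 + 25600 + 2330) = 541

541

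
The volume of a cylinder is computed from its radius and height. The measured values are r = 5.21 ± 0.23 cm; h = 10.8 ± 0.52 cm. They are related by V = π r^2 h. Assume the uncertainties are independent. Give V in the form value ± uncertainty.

921 ± 92.6 cm^3

Relative error in a monomial: (δV/V)² = Σ (nᵢ · δxᵢ/xᵢ)².
  (2·δr/r)² = (2×0.0441)² = 0.00780;  (1·δh/h)² = (1×0.0481)² = 0.00232
δV/V = √(0.0101) = 0.101
V = 921 cm^3, so δV = 0.101 × 921 = 92.6 cm^3.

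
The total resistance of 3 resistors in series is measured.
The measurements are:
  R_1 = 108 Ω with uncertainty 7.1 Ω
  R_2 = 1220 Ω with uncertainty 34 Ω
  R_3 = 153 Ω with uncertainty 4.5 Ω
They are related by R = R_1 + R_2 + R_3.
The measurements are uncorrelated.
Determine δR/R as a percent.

2.36%

Each term contributes (cᵢ δxᵢ)² to (δR)²:
  (δR_1)² = 50.4;  (δR_2)² = 1160;  (δR_3)² = 20.2
δR = √(1230) = 35.0 Ω
R = 1480 Ω, so δR/R = 35.0/1480 = 0.0236.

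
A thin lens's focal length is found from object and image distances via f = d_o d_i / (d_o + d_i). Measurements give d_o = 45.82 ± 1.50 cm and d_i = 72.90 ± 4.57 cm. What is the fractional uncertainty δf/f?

0.0315

∂f/∂d_o = (d_i/(d_o+d_i))² = 0.377;  ∂f/∂d_i = (d_o/(d_o+d_i))² = 0.149
δf = √((∂f/∂d_o · δd_o)² + (∂f/∂d_i · δd_i)²) = √(0.320 + 0.463) = 0.885 cm
f = 28.14 cm, so δf/f = 0.885/28.14 = 0.0315.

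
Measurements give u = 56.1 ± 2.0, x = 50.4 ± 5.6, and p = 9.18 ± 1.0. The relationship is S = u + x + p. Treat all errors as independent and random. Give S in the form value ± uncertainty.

116 ± 6.03

Sums and differences: (δS)² = Σ (cᵢ δxᵢ)².
  (δu)² = 4.00;  (δx)² = 31.4;  (δp)² = 1.00
δS = √(36.4) = 6.03
S = 116.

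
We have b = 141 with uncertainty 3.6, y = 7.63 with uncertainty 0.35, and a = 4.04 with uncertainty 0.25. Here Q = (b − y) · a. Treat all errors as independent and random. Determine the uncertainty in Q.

36.4

Let u = b − y = 133. δu = √(δb² + δy²) = √(13.0 + 0.122) = 3.62, so δu/u = 0.0271.
Q is then a monomial in u, a:
δQ/Q = √((δu/u)² + (1·δa/a)²) = √(0.000735 + 0.00383) = 0.0676
Q = 539, so δQ = 0.0676 × 539 = 36.4.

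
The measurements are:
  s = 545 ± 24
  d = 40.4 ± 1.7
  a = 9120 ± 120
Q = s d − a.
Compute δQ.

Let p = s·d = 22000. δp/p = √((1·δs/s)² + (1·δd/d)²) = √(0.00194 + 0.00177) = 0.0609, so δp = 1340.
Q = p − a: δQ = √(δp² + δa²) = √(1.8e+06 + 14400) = 1350

1350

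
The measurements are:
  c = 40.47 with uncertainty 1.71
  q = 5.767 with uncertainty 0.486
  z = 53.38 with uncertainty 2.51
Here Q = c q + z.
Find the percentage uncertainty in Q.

7.72%

Let p = c·q = 233.4. δp/p = √((1·δc/c)² + (1·δq/q)²) = √(0.00179 + 0.00710) = 0.0943, so δp = 22.0.
Q = p + z: δQ = √(δp² + δz²) = √(484 + 6.30) = 22.1
Q = 286.8, so δQ/Q = 22.1/286.8 = 0.0772.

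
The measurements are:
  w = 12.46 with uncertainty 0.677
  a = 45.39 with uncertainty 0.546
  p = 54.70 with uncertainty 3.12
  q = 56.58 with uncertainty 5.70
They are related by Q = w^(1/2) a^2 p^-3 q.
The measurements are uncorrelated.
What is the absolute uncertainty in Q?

0.507

Q is a product of powers, so relative uncertainties combine in quadrature:
  (½·δw/w)² = (0.5×0.0543)² = 0.000738;  (2·δa/a)² = (2×0.0120)² = 0.000579;  (-3·δp/p)² = (-3×0.0570)² = 0.0293;  (1·δq/q)² = (1×0.101)² = 0.0101
δQ/Q = √(0.0407) = 0.202
Q = 2.514, so δQ = 0.202 × 2.514 = 0.507.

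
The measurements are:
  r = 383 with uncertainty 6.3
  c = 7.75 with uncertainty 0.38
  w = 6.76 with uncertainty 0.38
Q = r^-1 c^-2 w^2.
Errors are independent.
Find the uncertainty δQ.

Products/powers → add relative errors in quadrature, weighted by exponent:
  (-1·δr/r)² = (-1×0.0164)² = 0.000271;  (-2·δc/c)² = (-2×0.0490)² = 0.00962;  (2·δw/w)² = (2×0.0562)² = 0.0126
δQ/Q = √(0.0225) = 0.150
Q = 0.00199, so δQ = 0.150 × 0.00199 = 0.000298.

0.000298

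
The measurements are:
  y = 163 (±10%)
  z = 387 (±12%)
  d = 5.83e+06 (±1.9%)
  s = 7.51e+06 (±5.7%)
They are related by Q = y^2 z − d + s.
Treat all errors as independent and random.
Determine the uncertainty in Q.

Let p = y^2·z = 1.03e+07. δp/p = √((2·δy/y)² + (1·δz/z)²) = √(0.0400 + 0.0144) = 0.233, so δp = 2.4e+06.
Q = p − d + s: δQ = √(δp² + δd² + δs²) = √(5.75e+12 + 1.23e+10 + 1.83e+11) = 2.44e+06

2.44e+06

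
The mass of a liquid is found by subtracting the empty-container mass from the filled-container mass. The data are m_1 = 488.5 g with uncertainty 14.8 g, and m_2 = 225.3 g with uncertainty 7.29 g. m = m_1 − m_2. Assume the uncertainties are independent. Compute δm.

16.5 g

Each term contributes (cᵢ δxᵢ)² to (δm)²:
  (δm_1)² = 219;  (δm_2)² = 53.1
δm = √(272) = 16.5 g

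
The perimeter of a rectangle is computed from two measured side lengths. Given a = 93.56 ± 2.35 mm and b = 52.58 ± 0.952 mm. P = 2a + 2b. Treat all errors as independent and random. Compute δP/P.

Each term contributes (cᵢ δxᵢ)² to (δP)²:
  (2·δa)² = 22.1;  (2·δb)² = 3.63
δP = √(25.7) = 5.07 mm
P = 292.3 mm, so δP/P = 5.07/292.3 = 0.0173.

0.0173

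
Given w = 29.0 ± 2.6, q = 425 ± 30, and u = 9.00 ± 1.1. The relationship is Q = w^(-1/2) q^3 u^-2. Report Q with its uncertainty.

Q is a product of powers, so relative uncertainties combine in quadrature:
  (−½·δw/w)² = (-0.5×0.0897)² = 0.00201;  (3·δq/q)² = (3×0.0706)² = 0.0448;  (-2·δu/u)² = (-2×0.122)² = 0.0598
δQ/Q = √(0.107) = 0.327
Q = 1.76e+05, so δQ = 0.327 × 1.76e+05 = 57500.

(1.76 ± 0.575) × 10^5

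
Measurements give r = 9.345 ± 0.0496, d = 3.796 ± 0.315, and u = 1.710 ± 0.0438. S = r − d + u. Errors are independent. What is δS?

0.322

Absolute uncertainties add in quadrature for a linear combination:
  (δr)² = 0.00246;  (δd)² = 0.0992;  (δu)² = 0.00192
δS = √(0.104) = 0.322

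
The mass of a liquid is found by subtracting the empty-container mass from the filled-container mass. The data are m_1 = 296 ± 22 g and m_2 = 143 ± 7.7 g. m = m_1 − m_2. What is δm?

m is a linear combination, so absolute uncertainties add in quadrature:
  (δm_1)² = 484;  (δm_2)² = 59.3
δm = √(543) = 23.3 g

23.3 g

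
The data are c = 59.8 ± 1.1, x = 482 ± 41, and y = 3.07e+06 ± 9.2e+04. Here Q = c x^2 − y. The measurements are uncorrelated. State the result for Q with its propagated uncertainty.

(1.08 ± 0.238) × 10^7

Let p = c·x^2 = 1.39e+07. δp/p = √((1·δc/c)² + (2·δx/x)²) = √(0.000338 + 0.0289) = 0.171, so δp = 2.38e+06.
Q = p − y: δQ = √(δp² + δy²) = √(5.65e+12 + 8.46e+09) = 2.38e+06
Q = 1.08e+07.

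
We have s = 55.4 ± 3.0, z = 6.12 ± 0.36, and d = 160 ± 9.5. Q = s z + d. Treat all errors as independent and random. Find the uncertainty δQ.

Let p = s·z = 339. δp/p = √((1·δs/s)² + (1·δz/z)²) = √(0.00293 + 0.00346) = 0.0800, so δp = 27.1.
Q = p + d: δQ = √(δp² + δd²) = √(735 + 90.2) = 28.7

28.7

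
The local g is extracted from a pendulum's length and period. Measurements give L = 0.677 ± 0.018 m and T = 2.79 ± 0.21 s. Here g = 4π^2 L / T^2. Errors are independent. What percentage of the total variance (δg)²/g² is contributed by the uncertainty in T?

(δg/g)² = (1·δL/L)² + (-2·δT/T)²
  L term: (1×0.0266)² = 0.000707
  T term: (-2×0.0753)² = 0.0227
Total = 0.0234. Share from T = 0.0227/0.0234 = 0.970.

97.0%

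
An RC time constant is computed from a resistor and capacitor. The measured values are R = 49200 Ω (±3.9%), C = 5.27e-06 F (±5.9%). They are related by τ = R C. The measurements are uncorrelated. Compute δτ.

0.0183 s

Since τ is a product/quotient, work with relative uncertainties:
  (1·δR/R)² = (1×0.0390)² = 0.00152;  (1·δC/C)² = (1×0.0590)² = 0.00348
δτ/τ = √(0.00500) = 0.0707
τ = 0.259 s, so δτ = 0.0707 × 0.259 = 0.0183 s.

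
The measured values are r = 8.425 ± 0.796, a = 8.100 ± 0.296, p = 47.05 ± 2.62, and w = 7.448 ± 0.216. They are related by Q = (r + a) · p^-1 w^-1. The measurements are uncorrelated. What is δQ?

0.00383

Let u = r + a = 16.52. δu = √(δr² + δa²) = √(0.634 + 0.0876) = 0.849, so δu/u = 0.0514.
Q is then a monomial in u, p, w:
δQ/Q = √((δu/u)² + (-1·δp/p)² + (-1·δw/w)²) = √(0.00264 + 0.00310 + 0.000841) = 0.0811
Q = 0.04716, so δQ = 0.0811 × 0.04716 = 0.00383.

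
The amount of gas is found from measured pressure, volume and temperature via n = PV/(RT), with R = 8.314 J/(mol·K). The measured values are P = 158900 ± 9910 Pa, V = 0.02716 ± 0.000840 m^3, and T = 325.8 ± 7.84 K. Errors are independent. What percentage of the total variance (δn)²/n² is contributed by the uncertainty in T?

(δn/n)² = (1·δP/P)² + (1·δV/V)² + (-1·δT/T)²
  P term: (1×0.0624)² = 0.00389
  V term: (1×0.0309)² = 0.000957
  T term: (-1×0.0241)² = 0.000579
Total = 0.00543. Share from T = 0.000579/0.00543 = 0.107.

10.7%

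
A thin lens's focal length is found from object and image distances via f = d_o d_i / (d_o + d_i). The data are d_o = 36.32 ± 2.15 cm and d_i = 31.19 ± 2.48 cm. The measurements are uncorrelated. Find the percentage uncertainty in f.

∂f/∂d_o = (d_i/(d_o+d_i))² = 0.213;  ∂f/∂d_i = (d_o/(d_o+d_i))² = 0.289
δf = √((∂f/∂d_o · δd_o)² + (∂f/∂d_i · δd_i)²) = √(0.211 + 0.515) = 0.852 cm
f = 16.78 cm, so δf/f = 0.852/16.78 = 0.0508.

5.08%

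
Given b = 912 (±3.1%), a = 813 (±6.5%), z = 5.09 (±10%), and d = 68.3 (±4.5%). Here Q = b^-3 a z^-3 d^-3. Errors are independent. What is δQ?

Products/powers → add relative errors in quadrature, weighted by exponent:
  (-3·δb/b)² = (-3×0.0310)² = 0.00865;  (1·δa/a)² = (1×0.0650)² = 0.00423;  (-3·δz/z)² = (-3×0.100)² = 0.0900;  (-3·δd/d)² = (-3×0.0450)² = 0.0182
δQ/Q = √(0.121) = 0.348
Q = 2.55e-14, so δQ = 0.348 × 2.55e-14 = 8.88e-15.

8.88e-15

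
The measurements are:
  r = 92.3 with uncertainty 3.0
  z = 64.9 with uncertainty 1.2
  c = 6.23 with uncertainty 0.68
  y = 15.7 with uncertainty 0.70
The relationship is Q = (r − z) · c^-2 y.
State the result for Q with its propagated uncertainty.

11.1 ± 2.79

Let u = r − z = 27.4. δu = √(δr² + δz²) = √(9.00 + 1.44) = 3.23, so δu/u = 0.118.
Q is then a monomial in u, c, y:
δQ/Q = √((δu/u)² + (-2·δc/c)² + (1·δy/y)²) = √(0.0139 + 0.0477 + 0.00199) = 0.252
Q = 11.1, so δQ = 0.252 × 11.1 = 2.79.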